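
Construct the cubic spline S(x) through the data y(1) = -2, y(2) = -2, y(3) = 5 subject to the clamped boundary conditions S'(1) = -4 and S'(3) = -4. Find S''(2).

21

Put σ_i = S'' at the i-th knot. Here h = (1, 1) and Δ = (0, 7), so the interior equations h_(i-1)·σ_(i-1) + 2(h_(i-1)+h_i)·σ_i + h_i·σ_(i+1) = 6(Δ_i − Δ_(i-1)) read
  1·σ_0 + 4·σ_1 + 1·σ_2 = 6(Δ_1 - Δ_0) = 42
Clamped end conditions give two more equations: 2h_0·σ_0 + h_0·σ_1 = 6(Δ_0 - S'(1)) = 24 and h_1·σ_1 + 2h_1·σ_2 = 6(S'(3) - Δ_1) = -66.
Solving the tridiagonal system: σ_0 = 3/2, σ_1 = 21, σ_2 = -87/2.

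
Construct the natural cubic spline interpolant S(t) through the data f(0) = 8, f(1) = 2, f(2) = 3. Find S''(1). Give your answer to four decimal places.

10.5000

Write M_i for S''(x_i). With h_i = 1, 1 and divided differences Δ_i = -6, 1, the continuity of S' gives the tridiagonal system
  1·M_0 + 4·M_1 + 1·M_2 = 6(Δ_1 - Δ_0) = 42
Natural end conditions: M_0 = M_2 = 0.
Hence M_0 = 0, M_1 = 21/2, M_2 = 0.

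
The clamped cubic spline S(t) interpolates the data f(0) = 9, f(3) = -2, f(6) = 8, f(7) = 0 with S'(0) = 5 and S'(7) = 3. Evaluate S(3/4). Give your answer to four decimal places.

Write M_i for S''(x_i). With h_i = 3, 3, 1 and divided differences Δ_i = -11/3, 10/3, -8, the continuity of S' gives the tridiagonal system
  3·M_0 + 12·M_1 + 3·M_2 = 6(Δ_1 - Δ_0) = 42
  3·M_1 + 8·M_2 + 1·M_3 = 6(Δ_2 - Δ_1) = -68
Clamped end conditions give two more equations: 2h_0·M_0 + h_0·M_1 = 6(Δ_0 - S'(0)) = -52 and h_2·M_2 + 2h_2·M_3 = 6(S'(7) - Δ_2) = 66.
Forward elimination and back-substitution give M_0 = -1348/93, M_1 = 1084/93, M_2 = -562/31, M_3 = 1304/31.
On [0, 3], S(t) = 9 + 5·t - 674/93·t² + 1216/837·t³.
With t = 3/4: S(3/4) = 2303/248.

9.2863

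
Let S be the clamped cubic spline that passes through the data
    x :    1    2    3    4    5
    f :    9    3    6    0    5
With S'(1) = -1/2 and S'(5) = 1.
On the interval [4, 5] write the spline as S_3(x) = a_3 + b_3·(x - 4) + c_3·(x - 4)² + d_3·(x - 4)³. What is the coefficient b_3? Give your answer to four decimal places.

-0.5804

Put M_i = S'' at the i-th knot. Here h = (1, 1, 1, 1) and Δ = (-6, 3, -6, 5), so the interior equations h_(i-1)·M_(i-1) + 2(h_(i-1)+h_i)·M_i + h_i·M_(i+1) = 6(Δ_i − Δ_(i-1)) read
  1·M_0 + 4·M_1 + 1·M_2 = 6(Δ_1 - Δ_0) = 54
  1·M_1 + 4·M_2 + 1·M_3 = 6(Δ_2 - Δ_1) = -54
  1·M_2 + 4·M_3 + 1·M_4 = 6(Δ_3 - Δ_2) = 66
Clamped end conditions give two more equations: 2h_0·M_0 + h_0·M_1 = 6(Δ_0 - S'(1)) = -33 and h_3·M_3 + 2h_3·M_4 = 6(S'(5) - Δ_3) = -24.
Solving: M_0 = -1713/56, M_1 = 789/28, M_2 = -225/8, M_3 = 849/28, M_4 = -1521/56.
On [4, 5], with S_3(x) = a_3 + b_3·(x - 4) + c_3·(x - 4)² + d_3·(x - 4)³: c_3 = M_3/2 = 849/56, d_3 = (M_4 - M_3)/(6h_3) = -1073/112, b_3 = Δ_3 - h_3(2M_3 + M_4)/6 = -65/112.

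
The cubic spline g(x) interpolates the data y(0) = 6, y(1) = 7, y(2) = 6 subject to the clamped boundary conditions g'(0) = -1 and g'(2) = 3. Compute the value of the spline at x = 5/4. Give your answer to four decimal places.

Let m_i = g''(x_i). Step sizes h_i = 1, 1; slopes of the chords Δ_i = (y_(i+1) - y_i)/h_i = 1, -1.
  1·m_0 + 4·m_1 + 1·m_2 = 6(Δ_1 - Δ_0) = -12
Clamped end conditions give two more equations: 2h_0·m_0 + h_0·m_1 = 6(Δ_0 - g'(0)) = 12 and h_1·m_1 + 2h_1·m_2 = 6(g'(2) - Δ_1) = 24.
Solving the tridiagonal system: m_0 = 11, m_1 = -10, m_2 = 17.
On [1, 2], g(x) = 7 - 1/2·(x - 1) - 5·(x - 1)² + 9/2·(x - 1)³.
With (x - 1) = 1/4: g(5/4) = 849/128.

6.6328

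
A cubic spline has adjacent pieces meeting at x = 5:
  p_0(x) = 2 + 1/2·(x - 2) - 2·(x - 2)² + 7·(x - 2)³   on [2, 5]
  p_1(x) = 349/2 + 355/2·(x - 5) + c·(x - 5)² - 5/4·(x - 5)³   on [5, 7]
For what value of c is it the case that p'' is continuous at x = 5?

61

p_0''(x) = -4 + 42·(x - 2), so p_0''(5) = 122. On the right, p_1''(5) = 2c, so c = 61.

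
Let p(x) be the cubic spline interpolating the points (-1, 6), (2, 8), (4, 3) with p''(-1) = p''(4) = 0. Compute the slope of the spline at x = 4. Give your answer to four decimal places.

-3.1333

With σ_i denoting the second derivative at x_i, h_i = 3, 2, and Δ_i = (y_(i+1) − y_i)/h_i = 2/3, -5/2:
  3·σ_0 + 10·σ_1 + 2·σ_2 = 6(Δ_1 - Δ_0) = -19
Natural end conditions: σ_0 = σ_2 = 0.
Solving: σ_0 = 0, σ_1 = -19/10, σ_2 = 0.
On [2, 4], p'(x) = b_1 + 2c_1·(x - 2) + 3d_1·(x - 2)² with b_1 = Δ_1 - h_1(2σ_1 + σ_2)/6 = -37/30, c_1 = σ_1/2 = -19/20, d_1 = (σ_2 - σ_1)/(6h_1) = 19/120. So p'(4) = -47/15.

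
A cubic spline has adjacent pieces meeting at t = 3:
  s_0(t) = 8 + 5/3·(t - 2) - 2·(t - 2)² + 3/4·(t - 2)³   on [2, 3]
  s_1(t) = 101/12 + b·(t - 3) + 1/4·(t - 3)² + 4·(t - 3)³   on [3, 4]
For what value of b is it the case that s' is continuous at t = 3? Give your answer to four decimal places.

-0.0833

s_0'(t) = 5/3 - 4·(t - 2) + 9/4·(t - 2)², so s_0'(3) = -1/12. On the right, s_1'(3) = b, so b = -1/12.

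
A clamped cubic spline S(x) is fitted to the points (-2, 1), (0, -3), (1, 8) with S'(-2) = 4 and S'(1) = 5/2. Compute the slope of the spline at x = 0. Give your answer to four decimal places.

8.5000

Let m_i = S''(x_i). Step sizes h_i = 2, 1; slopes of the chords Δ_i = (y_(i+1) - y_i)/h_i = -2, 11.
  2·m_0 + 6·m_1 + 1·m_2 = 6(Δ_1 - Δ_0) = 78
Clamped end conditions give two more equations: 2h_0·m_0 + h_0·m_1 = 6(Δ_0 - S'(-2)) = -36 and h_1·m_1 + 2h_1·m_2 = 6(S'(1) - Δ_1) = -51.
Forward elimination and back-substitution give m_0 = -45/2, m_1 = 27, m_2 = -39.
On [0, 1], S'(x) = b_1 + 2c_1·x + 3d_1·x² with b_1 = Δ_1 - h_1(2m_1 + m_2)/6 = 17/2, c_1 = m_1/2 = 27/2, d_1 = (m_2 - m_1)/(6h_1) = -11. So S'(0) = 17/2.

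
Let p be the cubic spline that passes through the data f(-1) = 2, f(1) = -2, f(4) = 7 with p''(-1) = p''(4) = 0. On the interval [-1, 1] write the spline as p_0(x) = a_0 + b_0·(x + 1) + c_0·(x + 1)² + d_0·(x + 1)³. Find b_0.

With m_i denoting the second derivative at x_i, h_i = 2, 3, and Δ_i = (y_(i+1) − y_i)/h_i = -2, 3:
  2·m_0 + 10·m_1 + 3·m_2 = 6(Δ_1 - Δ_0) = 30
Natural end conditions: m_0 = m_2 = 0.
Solving the tridiagonal system: m_0 = 0, m_1 = 3, m_2 = 0.
On [-1, 1], with p_0(x) = a_0 + b_0·(x + 1) + c_0·(x + 1)² + d_0·(x + 1)³: c_0 = m_0/2 = 0, d_0 = (m_1 - m_0)/(6h_0) = 1/4, b_0 = Δ_0 - h_0(2m_0 + m_1)/6 = -3.

-3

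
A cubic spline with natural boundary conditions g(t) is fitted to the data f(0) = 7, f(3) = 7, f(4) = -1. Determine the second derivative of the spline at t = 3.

-6

Put σ_i = g'' at the i-th knot. Here h = (3, 1) and Δ = (0, -8), so the interior equations h_(i-1)·σ_(i-1) + 2(h_(i-1)+h_i)·σ_i + h_i·σ_(i+1) = 6(Δ_i − Δ_(i-1)) read
  3·σ_0 + 8·σ_1 + 1·σ_2 = 6(Δ_1 - Δ_0) = -48
Natural end conditions: σ_0 = σ_2 = 0.
Hence σ_0 = 0, σ_1 = -6, σ_2 = 0.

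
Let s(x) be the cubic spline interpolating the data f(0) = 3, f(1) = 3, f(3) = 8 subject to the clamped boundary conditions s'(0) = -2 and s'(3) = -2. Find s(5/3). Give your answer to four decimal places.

5.2593

With M_i denoting the second derivative at x_i, h_i = 1, 2, and Δ_i = (y_(i+1) − y_i)/h_i = 0, 5/2:
  1·M_0 + 6·M_1 + 2·M_2 = 6(Δ_1 - Δ_0) = 15
Clamped end conditions give two more equations: 2h_0·M_0 + h_0·M_1 = 6(Δ_0 - s'(0)) = 12 and h_1·M_1 + 2h_1·M_2 = 6(s'(3) - Δ_1) = -27.
Solving the tridiagonal system: M_0 = 7/2, M_1 = 5, M_2 = -37/4.
On [1, 3], s(x) = 3 + 9/4·(x - 1) + 5/2·(x - 1)² - 19/16·(x - 1)³.
With (x - 1) = 2/3: s(5/3) = 142/27.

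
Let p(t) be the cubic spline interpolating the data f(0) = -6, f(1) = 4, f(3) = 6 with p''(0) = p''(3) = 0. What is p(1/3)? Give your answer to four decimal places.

Write M_i for p''(x_i). With h_i = 1, 2 and divided differences Δ_i = 10, 1, the continuity of p' gives the tridiagonal system
  1·M_0 + 6·M_1 + 2·M_2 = 6(Δ_1 - Δ_0) = -54
Natural end conditions: M_0 = M_2 = 0.
Forward elimination and back-substitution give M_0 = 0, M_1 = -9, M_2 = 0.
On [0, 1], p(t) = -6 + 23/2·t + 0·t² - 3/2·t³.
With t = 1/3: p(1/3) = -20/9.

-2.2222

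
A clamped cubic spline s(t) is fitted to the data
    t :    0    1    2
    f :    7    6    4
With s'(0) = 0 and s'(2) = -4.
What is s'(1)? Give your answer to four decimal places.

Put M_i = s'' at the i-th knot. Here h = (1, 1) and Δ = (-1, -2), so the interior equations h_(i-1)·M_(i-1) + 2(h_(i-1)+h_i)·M_i + h_i·M_(i+1) = 6(Δ_i − Δ_(i-1)) read
  1·M_0 + 4·M_1 + 1·M_2 = 6(Δ_1 - Δ_0) = -6
Clamped end conditions give two more equations: 2h_0·M_0 + h_0·M_1 = 6(Δ_0 - s'(0)) = -6 and h_1·M_1 + 2h_1·M_2 = 6(s'(2) - Δ_1) = -12.
Hence M_0 = -7/2, M_1 = 1, M_2 = -13/2.
On [1, 2], s'(t) = b_1 + 2c_1·(t - 1) + 3d_1·(t - 1)² with b_1 = Δ_1 - h_1(2M_1 + M_2)/6 = -5/4, c_1 = M_1/2 = 1/2, d_1 = (M_2 - M_1)/(6h_1) = -5/4. So s'(1) = -5/4.

-1.2500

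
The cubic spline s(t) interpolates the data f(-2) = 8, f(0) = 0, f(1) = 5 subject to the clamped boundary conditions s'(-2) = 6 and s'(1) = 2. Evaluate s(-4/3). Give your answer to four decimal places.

7.5062

Let M_i = s''(x_i). Step sizes h_i = 2, 1; slopes of the chords Δ_i = (y_(i+1) - y_i)/h_i = -4, 5.
  2·M_0 + 6·M_1 + 1·M_2 = 6(Δ_1 - Δ_0) = 54
Clamped end conditions give two more equations: 2h_0·M_0 + h_0·M_1 = 6(Δ_0 - s'(-2)) = -60 and h_1·M_1 + 2h_1·M_2 = 6(s'(1) - Δ_1) = -18.
Hence M_0 = -76/3, M_1 = 62/3, M_2 = -58/3.
On [-2, 0], s(t) = 8 + 6·(t + 2) - 38/3·(t + 2)² + 23/6·(t + 2)³.
With (t + 2) = 2/3: s(-4/3) = 608/81.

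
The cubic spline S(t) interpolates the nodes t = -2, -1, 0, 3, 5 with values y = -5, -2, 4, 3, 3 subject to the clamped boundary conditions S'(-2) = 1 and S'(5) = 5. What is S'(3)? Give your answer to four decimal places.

-2.6986

With m_i denoting the second derivative at x_i, h_i = 1, 1, 3, 2, and Δ_i = (y_(i+1) − y_i)/h_i = 3, 6, -1/3, 0:
  1·m_0 + 4·m_1 + 1·m_2 = 6(Δ_1 - Δ_0) = 18
  1·m_1 + 8·m_2 + 3·m_3 = 6(Δ_2 - Δ_1) = -38
  3·m_2 + 10·m_3 + 2·m_4 = 6(Δ_3 - Δ_2) = 2
Clamped end conditions give two more equations: 2h_0·m_0 + h_0·m_1 = 6(Δ_0 - S'(-2)) = 12 and h_3·m_3 + 2h_3·m_4 = 6(S'(5) - Δ_3) = 30.
Solving: m_0 = 493/141, m_1 = 706/141, m_2 = -779/141, m_3 = 56/141, m_4 = 2059/282.
On [3, 5], S'(t) = b_3 + 2c_3·(t - 3) + 3d_3·(t - 3)² with b_3 = Δ_3 - h_3(2m_3 + m_4)/6 = -761/282, c_3 = m_3/2 = 28/141, d_3 = (m_4 - m_3)/(6h_3) = 649/1128. So S'(3) = -761/282.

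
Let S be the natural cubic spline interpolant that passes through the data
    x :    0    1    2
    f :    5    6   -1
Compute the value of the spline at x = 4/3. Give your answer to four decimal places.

Write M_i for S''(x_i). With h_i = 1, 1 and divided differences Δ_i = 1, -7, the continuity of S' gives the tridiagonal system
  1·M_0 + 4·M_1 + 1·M_2 = 6(Δ_1 - Δ_0) = -48
Natural end conditions: M_0 = M_2 = 0.
Solving the tridiagonal system: M_0 = 0, M_1 = -12, M_2 = 0.
On [1, 2], S(x) = 6 - 3·(x - 1) - 6·(x - 1)² + 2·(x - 1)³.
With (x - 1) = 1/3: S(4/3) = 119/27.

4.4074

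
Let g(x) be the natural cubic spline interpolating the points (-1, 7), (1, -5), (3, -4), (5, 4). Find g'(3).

3

Put M_i = g'' at the i-th knot. Here h = (2, 2, 2) and Δ = (-6, 1/2, 4), so the interior equations h_(i-1)·M_(i-1) + 2(h_(i-1)+h_i)·M_i + h_i·M_(i+1) = 6(Δ_i − Δ_(i-1)) read
  2·M_0 + 8·M_1 + 2·M_2 = 6(Δ_1 - Δ_0) = 39
  2·M_1 + 8·M_2 + 2·M_3 = 6(Δ_2 - Δ_1) = 21
Natural end conditions: M_0 = M_3 = 0.
Forward elimination and back-substitution give M_0 = 0, M_1 = 9/2, M_2 = 3/2, M_3 = 0.
On [3, 5], g'(x) = b_2 + 2c_2·(x - 3) + 3d_2·(x - 3)² with b_2 = Δ_2 - h_2(2M_2 + M_3)/6 = 3, c_2 = M_2/2 = 3/4, d_2 = (M_3 - M_2)/(6h_2) = -1/8. So g'(3) = 3.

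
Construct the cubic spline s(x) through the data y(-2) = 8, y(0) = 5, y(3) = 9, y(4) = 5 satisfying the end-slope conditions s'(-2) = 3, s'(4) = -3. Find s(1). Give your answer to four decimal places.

6.2521

Put M_i = s'' at the i-th knot. Here h = (2, 3, 1) and Δ = (-3/2, 4/3, -4), so the interior equations h_(i-1)·M_(i-1) + 2(h_(i-1)+h_i)·M_i + h_i·M_(i+1) = 6(Δ_i − Δ_(i-1)) read
  2·M_0 + 10·M_1 + 3·M_2 = 6(Δ_1 - Δ_0) = 17
  3·M_1 + 8·M_2 + 1·M_3 = 6(Δ_2 - Δ_1) = -32
Clamped end conditions give two more equations: 2h_0·M_0 + h_0·M_1 = 6(Δ_0 - s'(-2)) = -27 and h_2·M_2 + 2h_2·M_3 = 6(s'(4) - Δ_2) = 6.
Solving: M_0 = -749/78, M_1 = 445/78, M_2 = -271/39, M_3 = 505/78.
On [0, 3], s(x) = 5 - 35/39·x + 445/156·x² - 329/468·x³.
With x = 1: s(1) = 1463/234.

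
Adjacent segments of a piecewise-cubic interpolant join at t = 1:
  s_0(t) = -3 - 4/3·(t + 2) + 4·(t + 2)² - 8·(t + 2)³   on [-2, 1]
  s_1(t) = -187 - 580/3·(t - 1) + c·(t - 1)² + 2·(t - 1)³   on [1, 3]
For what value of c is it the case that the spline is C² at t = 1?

-68

s_0''(t) = 8 - 48·(t + 2), so s_0''(1) = -136. On the right, s_1''(1) = 2c, so c = -68.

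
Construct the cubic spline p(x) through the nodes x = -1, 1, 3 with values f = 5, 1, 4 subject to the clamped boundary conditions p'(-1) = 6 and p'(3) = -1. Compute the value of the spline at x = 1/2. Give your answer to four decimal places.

Let M_i = p''(x_i). Step sizes h_i = 2, 2; slopes of the chords Δ_i = (y_(i+1) - y_i)/h_i = -2, 3/2.
  2·M_0 + 8·M_1 + 2·M_2 = 6(Δ_1 - Δ_0) = 21
Clamped end conditions give two more equations: 2h_0·M_0 + h_0·M_1 = 6(Δ_0 - p'(-1)) = -48 and h_1·M_1 + 2h_1·M_2 = 6(p'(3) - Δ_1) = -15.
Forward elimination and back-substitution give M_0 = -131/8, M_1 = 35/4, M_2 = -65/8.
On [-1, 1], p(x) = 5 + 6·(x + 1) - 131/16·(x + 1)² + 67/32·(x + 1)³.
With (x + 1) = 3/2: p(1/2) = 677/256.

2.6445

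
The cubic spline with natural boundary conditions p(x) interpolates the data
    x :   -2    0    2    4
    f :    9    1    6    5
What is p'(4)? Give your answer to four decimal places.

-1.7333

Write M_i for p''(x_i). With h_i = 2, 2, 2 and divided differences Δ_i = -4, 5/2, -1/2, the continuity of p' gives the tridiagonal system
  2·M_0 + 8·M_1 + 2·M_2 = 6(Δ_1 - Δ_0) = 39
  2·M_1 + 8·M_2 + 2·M_3 = 6(Δ_2 - Δ_1) = -18
Natural end conditions: M_0 = M_3 = 0.
Forward elimination and back-substitution give M_0 = 0, M_1 = 29/5, M_2 = -37/10, M_3 = 0.
On [2, 4], p'(x) = b_2 + 2c_2·(x - 2) + 3d_2·(x - 2)² with b_2 = Δ_2 - h_2(2M_2 + M_3)/6 = 59/30, c_2 = M_2/2 = -37/20, d_2 = (M_3 - M_2)/(6h_2) = 37/120. So p'(4) = -26/15.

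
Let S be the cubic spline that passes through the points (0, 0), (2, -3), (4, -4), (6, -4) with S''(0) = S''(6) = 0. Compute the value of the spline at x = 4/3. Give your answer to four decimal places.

-2.1728

Let M_i = S''(x_i). Step sizes h_i = 2, 2, 2; slopes of the chords Δ_i = (y_(i+1) - y_i)/h_i = -3/2, -1/2, 0.
  2·M_0 + 8·M_1 + 2·M_2 = 6(Δ_1 - Δ_0) = 6
  2·M_1 + 8·M_2 + 2·M_3 = 6(Δ_2 - Δ_1) = 3
Natural end conditions: M_0 = M_3 = 0.
Solving: M_0 = 0, M_1 = 7/10, M_2 = 1/5, M_3 = 0.
On [0, 2], S(x) = 0 - 26/15·x + 0·x² + 7/120·x³.
With x = 4/3: S(4/3) = -176/81.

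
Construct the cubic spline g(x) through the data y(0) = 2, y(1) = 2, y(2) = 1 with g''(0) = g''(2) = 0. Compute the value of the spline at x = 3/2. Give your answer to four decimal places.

1.5938

Put σ_i = g'' at the i-th knot. Here h = (1, 1) and Δ = (0, -1), so the interior equations h_(i-1)·σ_(i-1) + 2(h_(i-1)+h_i)·σ_i + h_i·σ_(i+1) = 6(Δ_i − Δ_(i-1)) read
  1·σ_0 + 4·σ_1 + 1·σ_2 = 6(Δ_1 - Δ_0) = -6
Natural end conditions: σ_0 = σ_2 = 0.
Forward elimination and back-substitution give σ_0 = 0, σ_1 = -3/2, σ_2 = 0.
On [1, 2], g(x) = 2 - 1/2·(x - 1) - 3/4·(x - 1)² + 1/4·(x - 1)³.
With (x - 1) = 1/2: g(3/2) = 51/32.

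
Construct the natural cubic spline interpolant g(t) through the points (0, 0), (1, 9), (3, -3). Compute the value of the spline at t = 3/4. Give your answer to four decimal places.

Write m_i for g''(x_i). With h_i = 1, 2 and divided differences Δ_i = 9, -6, the continuity of g' gives the tridiagonal system
  1·m_0 + 6·m_1 + 2·m_2 = 6(Δ_1 - Δ_0) = -90
Natural end conditions: m_0 = m_2 = 0.
Hence m_0 = 0, m_1 = -15, m_2 = 0.
On [0, 1], g(t) = 0 + 23/2·t + 0·t² - 5/2·t³.
With t = 3/4: g(3/4) = 969/128.

7.5703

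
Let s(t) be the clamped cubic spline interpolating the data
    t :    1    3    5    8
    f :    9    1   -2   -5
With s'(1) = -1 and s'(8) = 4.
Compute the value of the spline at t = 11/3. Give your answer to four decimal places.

-0.5445

Write σ_i for s''(x_i). With h_i = 2, 2, 3 and divided differences Δ_i = -4, -3/2, -1, the continuity of s' gives the tridiagonal system
  2·σ_0 + 8·σ_1 + 2·σ_2 = 6(Δ_1 - Δ_0) = 15
  2·σ_1 + 10·σ_2 + 3·σ_3 = 6(Δ_2 - Δ_1) = 3
Clamped end conditions give two more equations: 2h_0·σ_0 + h_0·σ_1 = 6(Δ_0 - s'(1)) = -18 and h_2·σ_2 + 2h_2·σ_3 = 6(s'(8) - Δ_2) = 30.
Hence σ_0 = -485/74, σ_1 = 152/37, σ_2 = -88/37, σ_3 = 229/37.
On [3, 5], s(t) = 1 - 255/74·(t - 3) + 76/37·(t - 3)² - 20/37·(t - 3)³.
With (t - 3) = 2/3: s(11/3) = -544/999.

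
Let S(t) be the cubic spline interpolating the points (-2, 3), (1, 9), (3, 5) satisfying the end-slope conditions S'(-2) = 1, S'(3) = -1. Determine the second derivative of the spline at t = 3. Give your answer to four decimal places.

Write σ_i for S''(x_i). With h_i = 3, 2 and divided differences Δ_i = 2, -2, the continuity of S' gives the tridiagonal system
  3·σ_0 + 10·σ_1 + 2·σ_2 = 6(Δ_1 - Δ_0) = -24
Clamped end conditions give two more equations: 2h_0·σ_0 + h_0·σ_1 = 6(Δ_0 - S'(-2)) = 6 and h_1·σ_1 + 2h_1·σ_2 = 6(S'(3) - Δ_1) = 6.
Hence σ_0 = 3, σ_1 = -4, σ_2 = 7/2.

3.5000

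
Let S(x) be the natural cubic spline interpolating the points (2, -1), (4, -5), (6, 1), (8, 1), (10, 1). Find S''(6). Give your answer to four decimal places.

With M_i denoting the second derivative at x_i, h_i = 2, 2, 2, 2, and Δ_i = (y_(i+1) − y_i)/h_i = -2, 3, 0, 0:
  2·M_0 + 8·M_1 + 2·M_2 = 6(Δ_1 - Δ_0) = 30
  2·M_1 + 8·M_2 + 2·M_3 = 6(Δ_2 - Δ_1) = -18
  2·M_2 + 8·M_3 + 2·M_4 = 6(Δ_3 - Δ_2) = 0
Natural end conditions: M_0 = M_4 = 0.
Forward elimination and back-substitution give M_0 = 0, M_1 = 261/56, M_2 = -51/14, M_3 = 51/56, M_4 = 0.

-3.6429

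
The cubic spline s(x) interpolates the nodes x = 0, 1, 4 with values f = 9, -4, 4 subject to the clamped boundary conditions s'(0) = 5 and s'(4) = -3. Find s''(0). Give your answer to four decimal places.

Write M_i for s''(x_i). With h_i = 1, 3 and divided differences Δ_i = -13, 8/3, the continuity of s' gives the tridiagonal system
  1·M_0 + 8·M_1 + 3·M_2 = 6(Δ_1 - Δ_0) = 94
Clamped end conditions give two more equations: 2h_0·M_0 + h_0·M_1 = 6(Δ_0 - s'(0)) = -108 and h_1·M_1 + 2h_1·M_2 = 6(s'(4) - Δ_1) = -34.
Forward elimination and back-substitution give M_0 = -271/4, M_1 = 55/2, M_2 = -233/12.

-67.7500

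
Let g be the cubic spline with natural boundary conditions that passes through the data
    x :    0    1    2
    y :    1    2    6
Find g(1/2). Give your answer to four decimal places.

With σ_i denoting the second derivative at x_i, h_i = 1, 1, and Δ_i = (y_(i+1) − y_i)/h_i = 1, 4:
  1·σ_0 + 4·σ_1 + 1·σ_2 = 6(Δ_1 - Δ_0) = 18
Natural end conditions: σ_0 = σ_2 = 0.
Forward elimination and back-substitution give σ_0 = 0, σ_1 = 9/2, σ_2 = 0.
On [0, 1], g(x) = 1 + 1/4·x + 0·x² + 3/4·x³.
With x = 1/2: g(1/2) = 39/32.

1.2188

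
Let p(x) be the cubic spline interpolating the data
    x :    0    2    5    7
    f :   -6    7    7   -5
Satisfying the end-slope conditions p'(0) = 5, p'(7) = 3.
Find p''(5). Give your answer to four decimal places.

Put m_i = p'' at the i-th knot. Here h = (2, 3, 2) and Δ = (13/2, 0, -6), so the interior equations h_(i-1)·m_(i-1) + 2(h_(i-1)+h_i)·m_i + h_i·m_(i+1) = 6(Δ_i − Δ_(i-1)) read
  2·m_0 + 10·m_1 + 3·m_2 = 6(Δ_1 - Δ_0) = -39
  3·m_1 + 10·m_2 + 2·m_3 = 6(Δ_2 - Δ_1) = -36
Clamped end conditions give two more equations: 2h_0·m_0 + h_0·m_1 = 6(Δ_0 - p'(0)) = 9 and h_2·m_2 + 2h_2·m_3 = 6(p'(7) - Δ_2) = 54.
Solving: m_0 = 117/32, m_1 = -45/16, m_2 = -97/16, m_3 = 529/32.

-6.0625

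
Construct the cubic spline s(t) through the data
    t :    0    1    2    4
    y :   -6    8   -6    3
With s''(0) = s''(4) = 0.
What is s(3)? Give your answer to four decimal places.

-8.1522

Write M_i for s''(x_i). With h_i = 1, 1, 2 and divided differences Δ_i = 14, -14, 9/2, the continuity of s' gives the tridiagonal system
  1·M_0 + 4·M_1 + 1·M_2 = 6(Δ_1 - Δ_0) = -168
  1·M_1 + 6·M_2 + 2·M_3 = 6(Δ_2 - Δ_1) = 111
Natural end conditions: M_0 = M_3 = 0.
Solving the tridiagonal system: M_0 = 0, M_1 = -1119/23, M_2 = 612/23, M_3 = 0.
On [2, 4], s(t) = -6 - 609/46·(t - 2) + 306/23·(t - 2)² - 51/23·(t - 2)³.
With (t - 2) = 1: s(3) = -375/46.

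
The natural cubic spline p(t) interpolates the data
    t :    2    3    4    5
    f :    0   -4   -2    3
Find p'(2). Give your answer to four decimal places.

Write m_i for p''(x_i). With h_i = 1, 1, 1 and divided differences Δ_i = -4, 2, 5, the continuity of p' gives the tridiagonal system
  1·m_0 + 4·m_1 + 1·m_2 = 6(Δ_1 - Δ_0) = 36
  1·m_1 + 4·m_2 + 1·m_3 = 6(Δ_2 - Δ_1) = 18
Natural end conditions: m_0 = m_3 = 0.
Hence m_0 = 0, m_1 = 42/5, m_2 = 12/5, m_3 = 0.
On [2, 3], p'(t) = b_0 + 2c_0·(t - 2) + 3d_0·(t - 2)² with b_0 = Δ_0 - h_0(2m_0 + m_1)/6 = -27/5, c_0 = m_0/2 = 0, d_0 = (m_1 - m_0)/(6h_0) = 7/5. So p'(2) = -27/5.

-5.4000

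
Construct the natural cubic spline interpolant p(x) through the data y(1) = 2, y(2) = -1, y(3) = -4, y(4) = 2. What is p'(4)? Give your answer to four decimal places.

With m_i denoting the second derivative at x_i, h_i = 1, 1, 1, and Δ_i = (y_(i+1) − y_i)/h_i = -3, -3, 6:
  1·m_0 + 4·m_1 + 1·m_2 = 6(Δ_1 - Δ_0) = 0
  1·m_1 + 4·m_2 + 1·m_3 = 6(Δ_2 - Δ_1) = 54
Natural end conditions: m_0 = m_3 = 0.
Solving: m_0 = 0, m_1 = -18/5, m_2 = 72/5, m_3 = 0.
On [3, 4], p'(x) = b_2 + 2c_2·(x - 3) + 3d_2·(x - 3)² with b_2 = Δ_2 - h_2(2m_2 + m_3)/6 = 6/5, c_2 = m_2/2 = 36/5, d_2 = (m_3 - m_2)/(6h_2) = -12/5. So p'(4) = 42/5.

8.4000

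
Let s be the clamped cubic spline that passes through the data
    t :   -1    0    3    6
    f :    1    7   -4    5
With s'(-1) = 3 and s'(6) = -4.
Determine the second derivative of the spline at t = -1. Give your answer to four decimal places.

With σ_i denoting the second derivative at x_i, h_i = 1, 3, 3, and Δ_i = (y_(i+1) − y_i)/h_i = 6, -11/3, 3:
  1·σ_0 + 8·σ_1 + 3·σ_2 = 6(Δ_1 - Δ_0) = -58
  3·σ_1 + 12·σ_2 + 3·σ_3 = 6(Δ_2 - Δ_1) = 40
Clamped end conditions give two more equations: 2h_0·σ_0 + h_0·σ_1 = 6(Δ_0 - s'(-1)) = 18 and h_2·σ_2 + 2h_2·σ_3 = 6(s'(6) - Δ_2) = -42.
Hence σ_0 = 476/31, σ_1 = -394/31, σ_2 = 878/93, σ_3 = -1090/93.

15.3548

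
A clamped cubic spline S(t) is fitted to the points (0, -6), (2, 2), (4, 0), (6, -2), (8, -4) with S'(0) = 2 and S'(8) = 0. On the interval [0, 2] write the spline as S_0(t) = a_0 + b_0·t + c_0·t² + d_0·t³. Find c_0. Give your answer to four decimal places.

2.9018

Write σ_i for S''(x_i). With h_i = 2, 2, 2, 2 and divided differences Δ_i = 4, -1, -1, -1, the continuity of S' gives the tridiagonal system
  2·σ_0 + 8·σ_1 + 2·σ_2 = 6(Δ_1 - Δ_0) = -30
  2·σ_1 + 8·σ_2 + 2·σ_3 = 6(Δ_2 - Δ_1) = 0
  2·σ_2 + 8·σ_3 + 2·σ_4 = 6(Δ_3 - Δ_2) = 0
Clamped end conditions give two more equations: 2h_0·σ_0 + h_0·σ_1 = 6(Δ_0 - S'(0)) = 12 and h_3·σ_3 + 2h_3·σ_4 = 6(S'(8) - Δ_3) = 6.
Hence σ_0 = 325/56, σ_1 = -157/28, σ_2 = 13/8, σ_3 = -25/28, σ_4 = 109/56.
On [0, 2], with S_0(t) = a_0 + b_0·t + c_0·t² + d_0·t³: c_0 = σ_0/2 = 325/112, d_0 = (σ_1 - σ_0)/(6h_0) = -213/224, b_0 = Δ_0 - h_0(2σ_0 + σ_1)/6 = 2.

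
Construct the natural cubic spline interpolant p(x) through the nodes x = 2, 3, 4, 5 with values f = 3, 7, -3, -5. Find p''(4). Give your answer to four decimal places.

18.4000

Let σ_i = p''(x_i). Step sizes h_i = 1, 1, 1; slopes of the chords Δ_i = (y_(i+1) - y_i)/h_i = 4, -10, -2.
  1·σ_0 + 4·σ_1 + 1·σ_2 = 6(Δ_1 - Δ_0) = -84
  1·σ_1 + 4·σ_2 + 1·σ_3 = 6(Δ_2 - Δ_1) = 48
Natural end conditions: σ_0 = σ_3 = 0.
Solving the tridiagonal system: σ_0 = 0, σ_1 = -128/5, σ_2 = 92/5, σ_3 = 0.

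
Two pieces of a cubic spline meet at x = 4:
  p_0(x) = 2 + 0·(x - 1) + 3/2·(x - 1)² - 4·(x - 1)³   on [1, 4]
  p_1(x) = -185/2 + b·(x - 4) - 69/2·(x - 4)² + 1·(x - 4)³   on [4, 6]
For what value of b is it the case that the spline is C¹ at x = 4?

-99

p_0'(x) = 0 + 3·(x - 1) - 12·(x - 1)², so p_0'(4) = -99. On the right, p_1'(4) = b, so b = -99.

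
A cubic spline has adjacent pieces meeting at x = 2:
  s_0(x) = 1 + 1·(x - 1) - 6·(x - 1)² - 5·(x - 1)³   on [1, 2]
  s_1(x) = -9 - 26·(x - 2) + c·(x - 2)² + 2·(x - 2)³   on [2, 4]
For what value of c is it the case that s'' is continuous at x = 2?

s_0''(x) = -12 - 30·(x - 1), so s_0''(2) = -42. On the right, s_1''(2) = 2c, so c = -21.

-21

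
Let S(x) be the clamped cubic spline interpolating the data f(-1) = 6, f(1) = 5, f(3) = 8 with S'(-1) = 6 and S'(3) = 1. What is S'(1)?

Write σ_i for S''(x_i). With h_i = 2, 2 and divided differences Δ_i = -1/2, 3/2, the continuity of S' gives the tridiagonal system
  2·σ_0 + 8·σ_1 + 2·σ_2 = 6(Δ_1 - Δ_0) = 12
Clamped end conditions give two more equations: 2h_0·σ_0 + h_0·σ_1 = 6(Δ_0 - S'(-1)) = -39 and h_1·σ_1 + 2h_1·σ_2 = 6(S'(3) - Δ_1) = -3.
Solving the tridiagonal system: σ_0 = -25/2, σ_1 = 11/2, σ_2 = -7/2.
On [1, 3], S'(x) = b_1 + 2c_1·(x - 1) + 3d_1·(x - 1)² with b_1 = Δ_1 - h_1(2σ_1 + σ_2)/6 = -1, c_1 = σ_1/2 = 11/4, d_1 = (σ_2 - σ_1)/(6h_1) = -3/4. So S'(1) = -1.

-1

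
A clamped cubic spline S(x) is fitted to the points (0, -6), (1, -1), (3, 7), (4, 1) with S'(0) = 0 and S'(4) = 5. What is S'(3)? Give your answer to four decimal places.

Write σ_i for S''(x_i). With h_i = 1, 2, 1 and divided differences Δ_i = 5, 4, -6, the continuity of S' gives the tridiagonal system
  1·σ_0 + 6·σ_1 + 2·σ_2 = 6(Δ_1 - Δ_0) = -6
  2·σ_1 + 6·σ_2 + 1·σ_3 = 6(Δ_2 - Δ_1) = -60
Clamped end conditions give two more equations: 2h_0·σ_0 + h_0·σ_1 = 6(Δ_0 - S'(0)) = 30 and h_2·σ_2 + 2h_2·σ_3 = 6(S'(4) - Δ_2) = 66.
Forward elimination and back-substitution give σ_0 = 478/35, σ_1 = 94/35, σ_2 = -626/35, σ_3 = 1468/35.
On [3, 4], S'(x) = b_2 + 2c_2·(x - 3) + 3d_2·(x - 3)² with b_2 = Δ_2 - h_2(2σ_2 + σ_3)/6 = -246/35, c_2 = σ_2/2 = -313/35, d_2 = (σ_3 - σ_2)/(6h_2) = 349/35. So S'(3) = -246/35.

-7.0286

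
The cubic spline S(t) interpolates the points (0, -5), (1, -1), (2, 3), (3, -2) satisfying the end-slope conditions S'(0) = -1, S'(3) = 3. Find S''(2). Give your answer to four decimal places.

Put m_i = S'' at the i-th knot. Here h = (1, 1, 1) and Δ = (4, 4, -5), so the interior equations h_(i-1)·m_(i-1) + 2(h_(i-1)+h_i)·m_i + h_i·m_(i+1) = 6(Δ_i − Δ_(i-1)) read
  1·m_0 + 4·m_1 + 1·m_2 = 6(Δ_1 - Δ_0) = 0
  1·m_1 + 4·m_2 + 1·m_3 = 6(Δ_2 - Δ_1) = -54
Clamped end conditions give two more equations: 2h_0·m_0 + h_0·m_1 = 6(Δ_0 - S'(0)) = 30 and h_2·m_2 + 2h_2·m_3 = 6(S'(3) - Δ_2) = 48.
Solving: m_0 = 208/15, m_1 = 34/15, m_2 = -344/15, m_3 = 532/15.

-22.9333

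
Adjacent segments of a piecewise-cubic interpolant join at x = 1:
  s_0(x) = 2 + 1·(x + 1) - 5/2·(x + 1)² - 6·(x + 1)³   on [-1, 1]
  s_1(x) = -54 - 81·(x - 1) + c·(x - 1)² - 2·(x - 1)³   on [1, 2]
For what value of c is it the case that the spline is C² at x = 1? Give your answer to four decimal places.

s_0''(x) = -5 - 36·(x + 1), so s_0''(1) = -77. On the right, s_1''(1) = 2c, so c = -77/2.

-38.5000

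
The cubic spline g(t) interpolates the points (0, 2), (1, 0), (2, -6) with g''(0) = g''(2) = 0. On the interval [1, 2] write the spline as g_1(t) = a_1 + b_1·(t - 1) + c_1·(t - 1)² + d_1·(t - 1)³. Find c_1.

-3

With M_i denoting the second derivative at x_i, h_i = 1, 1, and Δ_i = (y_(i+1) − y_i)/h_i = -2, -6:
  1·M_0 + 4·M_1 + 1·M_2 = 6(Δ_1 - Δ_0) = -24
Natural end conditions: M_0 = M_2 = 0.
Forward elimination and back-substitution give M_0 = 0, M_1 = -6, M_2 = 0.
On [1, 2], with g_1(t) = a_1 + b_1·(t - 1) + c_1·(t - 1)² + d_1·(t - 1)³: c_1 = M_1/2 = -3, d_1 = (M_2 - M_1)/(6h_1) = 1, b_1 = Δ_1 - h_1(2M_1 + M_2)/6 = -4.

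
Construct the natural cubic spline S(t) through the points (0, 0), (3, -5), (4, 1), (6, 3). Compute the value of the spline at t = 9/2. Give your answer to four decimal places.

2.8311

With m_i denoting the second derivative at x_i, h_i = 3, 1, 2, and Δ_i = (y_(i+1) − y_i)/h_i = -5/3, 6, 1:
  3·m_0 + 8·m_1 + 1·m_2 = 6(Δ_1 - Δ_0) = 46
  1·m_1 + 6·m_2 + 2·m_3 = 6(Δ_2 - Δ_1) = -30
Natural end conditions: m_0 = m_3 = 0.
Solving the tridiagonal system: m_0 = 0, m_1 = 306/47, m_2 = -286/47, m_3 = 0.
On [4, 6], S(t) = 1 + 713/141·(t - 4) - 143/47·(t - 4)² + 143/282·(t - 4)³.
With (t - 4) = 1/2: S(9/2) = 2129/752.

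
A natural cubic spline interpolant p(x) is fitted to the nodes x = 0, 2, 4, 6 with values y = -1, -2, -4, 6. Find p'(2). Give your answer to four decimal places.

Let M_i = p''(x_i). Step sizes h_i = 2, 2, 2; slopes of the chords Δ_i = (y_(i+1) - y_i)/h_i = -1/2, -1, 5.
  2·M_0 + 8·M_1 + 2·M_2 = 6(Δ_1 - Δ_0) = -3
  2·M_1 + 8·M_2 + 2·M_3 = 6(Δ_2 - Δ_1) = 36
Natural end conditions: M_0 = M_3 = 0.
Solving: M_0 = 0, M_1 = -8/5, M_2 = 49/10, M_3 = 0.
On [2, 4], p'(x) = b_1 + 2c_1·(x - 2) + 3d_1·(x - 2)² with b_1 = Δ_1 - h_1(2M_1 + M_2)/6 = -47/30, c_1 = M_1/2 = -4/5, d_1 = (M_2 - M_1)/(6h_1) = 13/24. So p'(2) = -47/30.

-1.5667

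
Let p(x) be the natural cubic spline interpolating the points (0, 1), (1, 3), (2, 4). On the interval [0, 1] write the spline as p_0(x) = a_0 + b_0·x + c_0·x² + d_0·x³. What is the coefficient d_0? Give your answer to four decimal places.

-0.2500

Write M_i for p''(x_i). With h_i = 1, 1 and divided differences Δ_i = 2, 1, the continuity of p' gives the tridiagonal system
  1·M_0 + 4·M_1 + 1·M_2 = 6(Δ_1 - Δ_0) = -6
Natural end conditions: M_0 = M_2 = 0.
Hence M_0 = 0, M_1 = -3/2, M_2 = 0.
On [0, 1], with p_0(x) = a_0 + b_0·x + c_0·x² + d_0·x³: c_0 = M_0/2 = 0, d_0 = (M_1 - M_0)/(6h_0) = -1/4, b_0 = Δ_0 - h_0(2M_0 + M_1)/6 = 9/4.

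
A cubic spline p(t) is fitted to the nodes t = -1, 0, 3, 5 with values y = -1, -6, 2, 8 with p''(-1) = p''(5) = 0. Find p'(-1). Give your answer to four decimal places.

-6.0657

Let σ_i = p''(x_i). Step sizes h_i = 1, 3, 2; slopes of the chords Δ_i = (y_(i+1) - y_i)/h_i = -5, 8/3, 3.
  1·σ_0 + 8·σ_1 + 3·σ_2 = 6(Δ_1 - Δ_0) = 46
  3·σ_1 + 10·σ_2 + 2·σ_3 = 6(Δ_2 - Δ_1) = 2
Natural end conditions: σ_0 = σ_3 = 0.
Solving: σ_0 = 0, σ_1 = 454/71, σ_2 = -122/71, σ_3 = 0.
On [-1, 0], p'(t) = b_0 + 2c_0·(t + 1) + 3d_0·(t + 1)² with b_0 = Δ_0 - h_0(2σ_0 + σ_1)/6 = -1292/213, c_0 = σ_0/2 = 0, d_0 = (σ_1 - σ_0)/(6h_0) = 227/213. So p'(-1) = -1292/213.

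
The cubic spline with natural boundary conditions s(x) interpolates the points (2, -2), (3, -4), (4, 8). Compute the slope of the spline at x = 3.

5

With m_i denoting the second derivative at x_i, h_i = 1, 1, and Δ_i = (y_(i+1) − y_i)/h_i = -2, 12:
  1·m_0 + 4·m_1 + 1·m_2 = 6(Δ_1 - Δ_0) = 84
Natural end conditions: m_0 = m_2 = 0.
Forward elimination and back-substitution give m_0 = 0, m_1 = 21, m_2 = 0.
On [3, 4], s'(x) = b_1 + 2c_1·(x - 3) + 3d_1·(x - 3)² with b_1 = Δ_1 - h_1(2m_1 + m_2)/6 = 5, c_1 = m_1/2 = 21/2, d_1 = (m_2 - m_1)/(6h_1) = -7/2. So s'(3) = 5.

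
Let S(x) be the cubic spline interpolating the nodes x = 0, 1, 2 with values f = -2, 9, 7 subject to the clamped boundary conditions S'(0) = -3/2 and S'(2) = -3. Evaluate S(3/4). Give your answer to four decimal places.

With m_i denoting the second derivative at x_i, h_i = 1, 1, and Δ_i = (y_(i+1) − y_i)/h_i = 11, -2:
  1·m_0 + 4·m_1 + 1·m_2 = 6(Δ_1 - Δ_0) = -78
Clamped end conditions give two more equations: 2h_0·m_0 + h_0·m_1 = 6(Δ_0 - S'(0)) = 75 and h_1·m_1 + 2h_1·m_2 = 6(S'(2) - Δ_1) = -6.
Solving the tridiagonal system: m_0 = 225/4, m_1 = -75/2, m_2 = 63/4.
On [0, 1], S(x) = -2 - 3/2·x + 225/8·x² - 125/8·x³.
With x = 3/4: S(3/4) = 3125/512.

6.1035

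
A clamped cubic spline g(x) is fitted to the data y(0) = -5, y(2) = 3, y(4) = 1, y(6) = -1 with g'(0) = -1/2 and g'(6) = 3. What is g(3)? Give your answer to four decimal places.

3.5417

Let m_i = g''(x_i). Step sizes h_i = 2, 2, 2; slopes of the chords Δ_i = (y_(i+1) - y_i)/h_i = 4, -1, -1.
  2·m_0 + 8·m_1 + 2·m_2 = 6(Δ_1 - Δ_0) = -30
  2·m_1 + 8·m_2 + 2·m_3 = 6(Δ_2 - Δ_1) = 0
Clamped end conditions give two more equations: 2h_0·m_0 + h_0·m_1 = 6(Δ_0 - g'(0)) = 27 and h_2·m_2 + 2h_2·m_3 = 6(g'(6) - Δ_2) = 24.
Hence m_0 = 148/15, m_1 = -187/30, m_2 = 1/15, m_3 = 179/30.
On [2, 4], g(x) = 3 + 47/15·(x - 2) - 187/60·(x - 2)² + 21/40·(x - 2)³.
With (x - 2) = 1: g(3) = 85/24.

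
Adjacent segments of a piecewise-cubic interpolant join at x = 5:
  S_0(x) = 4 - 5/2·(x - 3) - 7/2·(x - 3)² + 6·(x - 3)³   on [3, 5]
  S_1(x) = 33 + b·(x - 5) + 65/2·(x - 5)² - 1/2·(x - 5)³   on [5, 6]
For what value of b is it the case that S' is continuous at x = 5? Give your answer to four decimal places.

55.5000

S_0'(x) = -5/2 - 7·(x - 3) + 18·(x - 3)², so S_0'(5) = 111/2. On the right, S_1'(5) = b, so b = 111/2.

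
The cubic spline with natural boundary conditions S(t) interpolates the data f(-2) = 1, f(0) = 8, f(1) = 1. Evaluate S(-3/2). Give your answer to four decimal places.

Let m_i = S''(x_i). Step sizes h_i = 2, 1; slopes of the chords Δ_i = (y_(i+1) - y_i)/h_i = 7/2, -7.
  2·m_0 + 6·m_1 + 1·m_2 = 6(Δ_1 - Δ_0) = -63
Natural end conditions: m_0 = m_2 = 0.
Forward elimination and back-substitution give m_0 = 0, m_1 = -21/2, m_2 = 0.
On [-2, 0], S(t) = 1 + 7·(t + 2) + 0·(t + 2)² - 7/8·(t + 2)³.
With (t + 2) = 1/2: S(-3/2) = 281/64.

4.3906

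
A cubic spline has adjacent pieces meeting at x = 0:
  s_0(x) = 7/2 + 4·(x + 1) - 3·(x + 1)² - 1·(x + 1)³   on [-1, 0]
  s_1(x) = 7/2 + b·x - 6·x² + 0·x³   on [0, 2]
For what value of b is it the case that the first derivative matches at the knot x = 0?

s_0'(x) = 4 - 6·(x + 1) - 3·(x + 1)², so s_0'(0) = -5. On the right, s_1'(0) = b, so b = -5.

-5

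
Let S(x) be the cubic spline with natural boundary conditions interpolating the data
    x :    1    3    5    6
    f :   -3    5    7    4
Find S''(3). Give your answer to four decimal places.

Let σ_i = S''(x_i). Step sizes h_i = 2, 2, 1; slopes of the chords Δ_i = (y_(i+1) - y_i)/h_i = 4, 1, -3.
  2·σ_0 + 8·σ_1 + 2·σ_2 = 6(Δ_1 - Δ_0) = -18
  2·σ_1 + 6·σ_2 + 1·σ_3 = 6(Δ_2 - Δ_1) = -24
Natural end conditions: σ_0 = σ_3 = 0.
Solving: σ_0 = 0, σ_1 = -15/11, σ_2 = -39/11, σ_3 = 0.

-1.3636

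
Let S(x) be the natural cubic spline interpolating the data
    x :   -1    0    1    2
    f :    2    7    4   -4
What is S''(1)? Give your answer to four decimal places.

-4.8000

With m_i denoting the second derivative at x_i, h_i = 1, 1, 1, and Δ_i = (y_(i+1) − y_i)/h_i = 5, -3, -8:
  1·m_0 + 4·m_1 + 1·m_2 = 6(Δ_1 - Δ_0) = -48
  1·m_1 + 4·m_2 + 1·m_3 = 6(Δ_2 - Δ_1) = -30
Natural end conditions: m_0 = m_3 = 0.
Solving: m_0 = 0, m_1 = -54/5, m_2 = -24/5, m_3 = 0.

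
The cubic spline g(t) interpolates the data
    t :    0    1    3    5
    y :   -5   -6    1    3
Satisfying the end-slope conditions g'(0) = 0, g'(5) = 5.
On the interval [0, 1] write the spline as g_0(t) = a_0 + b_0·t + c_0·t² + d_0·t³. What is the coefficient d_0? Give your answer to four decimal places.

Put M_i = g'' at the i-th knot. Here h = (1, 2, 2) and Δ = (-1, 7/2, 1), so the interior equations h_(i-1)·M_(i-1) + 2(h_(i-1)+h_i)·M_i + h_i·M_(i+1) = 6(Δ_i − Δ_(i-1)) read
  1·M_0 + 6·M_1 + 2·M_2 = 6(Δ_1 - Δ_0) = 27
  2·M_1 + 8·M_2 + 2·M_3 = 6(Δ_2 - Δ_1) = -15
Clamped end conditions give two more equations: 2h_0·M_0 + h_0·M_1 = 6(Δ_0 - g'(0)) = -6 and h_2·M_2 + 2h_2·M_3 = 6(g'(5) - Δ_2) = 24.
Forward elimination and back-substitution give M_0 = -157/23, M_1 = 176/23, M_2 = -139/23, M_3 = 415/46.
On [0, 1], with g_0(t) = a_0 + b_0·t + c_0·t² + d_0·t³: c_0 = M_0/2 = -157/46, d_0 = (M_1 - M_0)/(6h_0) = 111/46, b_0 = Δ_0 - h_0(2M_0 + M_1)/6 = 0.

2.4130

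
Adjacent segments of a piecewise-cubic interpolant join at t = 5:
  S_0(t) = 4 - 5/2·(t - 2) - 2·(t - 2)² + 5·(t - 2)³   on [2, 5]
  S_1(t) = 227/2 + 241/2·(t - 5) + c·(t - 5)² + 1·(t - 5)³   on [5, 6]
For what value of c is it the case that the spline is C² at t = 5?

S_0''(t) = -4 + 30·(t - 2), so S_0''(5) = 86. On the right, S_1''(5) = 2c, so c = 43.

43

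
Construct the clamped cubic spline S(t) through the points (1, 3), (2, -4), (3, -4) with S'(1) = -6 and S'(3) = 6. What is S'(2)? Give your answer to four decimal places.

Put M_i = S'' at the i-th knot. Here h = (1, 1) and Δ = (-7, 0), so the interior equations h_(i-1)·M_(i-1) + 2(h_(i-1)+h_i)·M_i + h_i·M_(i+1) = 6(Δ_i − Δ_(i-1)) read
  1·M_0 + 4·M_1 + 1·M_2 = 6(Δ_1 - Δ_0) = 42
Clamped end conditions give two more equations: 2h_0·M_0 + h_0·M_1 = 6(Δ_0 - S'(1)) = -6 and h_1·M_1 + 2h_1·M_2 = 6(S'(3) - Δ_1) = 36.
Hence M_0 = -15/2, M_1 = 9, M_2 = 27/2.
On [2, 3], S'(t) = b_1 + 2c_1·(t - 2) + 3d_1·(t - 2)² with b_1 = Δ_1 - h_1(2M_1 + M_2)/6 = -21/4, c_1 = M_1/2 = 9/2, d_1 = (M_2 - M_1)/(6h_1) = 3/4. So S'(2) = -21/4.

-5.2500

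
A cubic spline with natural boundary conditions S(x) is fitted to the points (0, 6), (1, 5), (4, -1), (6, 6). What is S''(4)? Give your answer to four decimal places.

3.9718

Let M_i = S''(x_i). Step sizes h_i = 1, 3, 2; slopes of the chords Δ_i = (y_(i+1) - y_i)/h_i = -1, -2, 7/2.
  1·M_0 + 8·M_1 + 3·M_2 = 6(Δ_1 - Δ_0) = -6
  3·M_1 + 10·M_2 + 2·M_3 = 6(Δ_2 - Δ_1) = 33
Natural end conditions: M_0 = M_3 = 0.
Hence M_0 = 0, M_1 = -159/71, M_2 = 282/71, M_3 = 0.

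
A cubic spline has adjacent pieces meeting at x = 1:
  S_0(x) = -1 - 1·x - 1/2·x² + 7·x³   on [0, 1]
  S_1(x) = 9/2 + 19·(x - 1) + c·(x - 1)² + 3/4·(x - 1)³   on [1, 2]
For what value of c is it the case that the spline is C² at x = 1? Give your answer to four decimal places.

S_0''(x) = -1 + 42·x, so S_0''(1) = 41. On the right, S_1''(1) = 2c, so c = 41/2.

20.5000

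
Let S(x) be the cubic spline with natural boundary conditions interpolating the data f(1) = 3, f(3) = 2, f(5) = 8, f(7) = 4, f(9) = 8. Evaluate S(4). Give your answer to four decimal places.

5.4487

Put σ_i = S'' at the i-th knot. Here h = (2, 2, 2, 2) and Δ = (-1/2, 3, -2, 2), so the interior equations h_(i-1)·σ_(i-1) + 2(h_(i-1)+h_i)·σ_i + h_i·σ_(i+1) = 6(Δ_i − Δ_(i-1)) read
  2·σ_0 + 8·σ_1 + 2·σ_2 = 6(Δ_1 - Δ_0) = 21
  2·σ_1 + 8·σ_2 + 2·σ_3 = 6(Δ_2 - Δ_1) = -30
  2·σ_2 + 8·σ_3 + 2·σ_4 = 6(Δ_3 - Δ_2) = 24
Natural end conditions: σ_0 = σ_4 = 0.
Forward elimination and back-substitution give σ_0 = 0, σ_1 = 459/112, σ_2 = -165/28, σ_3 = 501/112, σ_4 = 0.
On [3, 5], S(x) = 2 + 125/56·(x - 3) + 459/224·(x - 3)² - 373/448·(x - 3)³.
With (x - 3) = 1: S(4) = 2441/448.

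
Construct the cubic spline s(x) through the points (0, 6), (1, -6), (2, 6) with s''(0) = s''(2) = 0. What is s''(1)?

Write M_i for s''(x_i). With h_i = 1, 1 and divided differences Δ_i = -12, 12, the continuity of s' gives the tridiagonal system
  1·M_0 + 4·M_1 + 1·M_2 = 6(Δ_1 - Δ_0) = 144
Natural end conditions: M_0 = M_2 = 0.
Solving the tridiagonal system: M_0 = 0, M_1 = 36, M_2 = 0.

36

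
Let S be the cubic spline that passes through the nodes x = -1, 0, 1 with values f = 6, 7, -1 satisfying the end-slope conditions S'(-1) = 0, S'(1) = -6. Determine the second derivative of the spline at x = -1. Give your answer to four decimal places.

13.5000

Let σ_i = S''(x_i). Step sizes h_i = 1, 1; slopes of the chords Δ_i = (y_(i+1) - y_i)/h_i = 1, -8.
  1·σ_0 + 4·σ_1 + 1·σ_2 = 6(Δ_1 - Δ_0) = -54
Clamped end conditions give two more equations: 2h_0·σ_0 + h_0·σ_1 = 6(Δ_0 - S'(-1)) = 6 and h_1·σ_1 + 2h_1·σ_2 = 6(S'(1) - Δ_1) = 12.
Solving: σ_0 = 27/2, σ_1 = -21, σ_2 = 33/2.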